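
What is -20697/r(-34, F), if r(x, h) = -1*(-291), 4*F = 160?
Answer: -6899/97 ≈ -71.124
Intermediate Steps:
F = 40 (F = (¼)*160 = 40)
r(x, h) = 291
-20697/r(-34, F) = -20697/291 = -20697*1/291 = -6899/97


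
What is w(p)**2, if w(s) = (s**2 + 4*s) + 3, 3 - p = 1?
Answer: 225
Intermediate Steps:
p = 2 (p = 3 - 1*1 = 3 - 1 = 2)
w(s) = 3 + s**2 + 4*s
w(p)**2 = (3 + 2**2 + 4*2)**2 = (3 + 4 + 8)**2 = 15**2 = 225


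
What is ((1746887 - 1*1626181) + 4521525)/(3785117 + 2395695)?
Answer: 422021/561892 ≈ 0.75107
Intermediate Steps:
((1746887 - 1*1626181) + 4521525)/(3785117 + 2395695) = ((1746887 - 1626181) + 4521525)/6180812 = (120706 + 4521525)*(1/6180812) = 4642231*(1/6180812) = 422021/561892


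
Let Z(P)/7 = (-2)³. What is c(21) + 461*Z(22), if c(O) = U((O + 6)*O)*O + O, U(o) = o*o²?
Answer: 3827943728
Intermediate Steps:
Z(P) = -56 (Z(P) = 7*(-2)³ = 7*(-8) = -56)
U(o) = o³
c(O) = O + O⁴*(6 + O)³ (c(O) = ((O + 6)*O)³*O + O = ((6 + O)*O)³*O + O = (O*(6 + O))³*O + O = (O³*(6 + O)³)*O + O = O⁴*(6 + O)³ + O = O + O⁴*(6 + O)³)
c(21) + 461*Z(22) = (21 + 21⁴*(6 + 21)³) + 461*(-56) = (21 + 194481*27³) - 25816 = (21 + 194481*19683) - 25816 = (21 + 3827969523) - 25816 = 3827969544 - 25816 = 3827943728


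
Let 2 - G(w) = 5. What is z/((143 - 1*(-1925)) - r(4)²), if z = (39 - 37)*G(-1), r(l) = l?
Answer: -1/342 ≈ -0.0029240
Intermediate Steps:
G(w) = -3 (G(w) = 2 - 1*5 = 2 - 5 = -3)
z = -6 (z = (39 - 37)*(-3) = 2*(-3) = -6)
z/((143 - 1*(-1925)) - r(4)²) = -6/((143 - 1*(-1925)) - 1*4²) = -6/((143 + 1925) - 1*16) = -6/(2068 - 16) = -6/2052 = -6*1/2052 = -1/342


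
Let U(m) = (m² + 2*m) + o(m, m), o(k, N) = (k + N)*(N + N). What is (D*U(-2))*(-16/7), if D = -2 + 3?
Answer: -256/7 ≈ -36.571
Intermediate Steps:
D = 1
o(k, N) = 2*N*(N + k) (o(k, N) = (N + k)*(2*N) = 2*N*(N + k))
U(m) = 2*m + 5*m² (U(m) = (m² + 2*m) + 2*m*(m + m) = (m² + 2*m) + 2*m*(2*m) = (m² + 2*m) + 4*m² = 2*m + 5*m²)
(D*U(-2))*(-16/7) = (1*(-2*(2 + 5*(-2))))*(-16/7) = (1*(-2*(2 - 10)))*(-16*⅐) = (1*(-2*(-8)))*(-16/7) = (1*16)*(-16/7) = 16*(-16/7) = -256/7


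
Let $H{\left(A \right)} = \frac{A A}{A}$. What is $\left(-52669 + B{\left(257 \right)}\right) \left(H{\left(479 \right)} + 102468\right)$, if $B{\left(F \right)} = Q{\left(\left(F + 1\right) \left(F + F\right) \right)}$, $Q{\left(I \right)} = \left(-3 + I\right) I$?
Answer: $1810373648938933$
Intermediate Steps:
$Q{\left(I \right)} = I \left(-3 + I\right)$
$H{\left(A \right)} = A$ ($H{\left(A \right)} = \frac{A^{2}}{A} = A$)
$B{\left(F \right)} = 2 F \left(1 + F\right) \left(-3 + 2 F \left(1 + F\right)\right)$ ($B{\left(F \right)} = \left(F + 1\right) \left(F + F\right) \left(-3 + \left(F + 1\right) \left(F + F\right)\right) = \left(1 + F\right) 2 F \left(-3 + \left(1 + F\right) 2 F\right) = 2 F \left(1 + F\right) \left(-3 + 2 F \left(1 + F\right)\right)$)
$\left(-52669 + B{\left(257 \right)}\right) \left(H{\left(479 \right)} + 102468\right) = \left(-52669 + 2 \cdot 257 \left(1 + 257\right) \left(-3 + 2 \cdot 257 \left(1 + 257\right)\right)\right) \left(479 + 102468\right) = \left(-52669 + 2 \cdot 257 \cdot 258 \left(-3 + 2 \cdot 257 \cdot 258\right)\right) 102947 = \left(-52669 + 2 \cdot 257 \cdot 258 \left(-3 + 132612\right)\right) 102947 = \left(-52669 + 2 \cdot 257 \cdot 258 \cdot 132609\right) 102947 = \left(-52669 + 17585544708\right) 102947 = 17585492039 \cdot 102947 = 1810373648938933$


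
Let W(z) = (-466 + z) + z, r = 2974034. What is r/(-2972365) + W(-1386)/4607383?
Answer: -1246558019172/1244983997345 ≈ -1.0013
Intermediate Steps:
W(z) = -466 + 2*z
r/(-2972365) + W(-1386)/4607383 = 2974034/(-2972365) + (-466 + 2*(-1386))/4607383 = 2974034*(-1/2972365) + (-466 - 2772)*(1/4607383) = -2974034/2972365 - 3238*1/4607383 = -2974034/2972365 - 3238/4607383 = -1246558019172/1244983997345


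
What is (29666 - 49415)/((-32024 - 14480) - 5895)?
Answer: 19749/52399 ≈ 0.37690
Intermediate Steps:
(29666 - 49415)/((-32024 - 14480) - 5895) = -19749/(-46504 - 5895) = -19749/(-52399) = -19749*(-1/52399) = 19749/52399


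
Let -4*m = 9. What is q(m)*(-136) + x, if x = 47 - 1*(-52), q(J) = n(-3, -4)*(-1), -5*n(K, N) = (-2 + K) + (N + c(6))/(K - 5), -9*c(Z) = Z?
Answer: 3287/15 ≈ 219.13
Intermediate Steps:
m = -9/4 (m = -1/4*9 = -9/4 ≈ -2.2500)
c(Z) = -Z/9
n(K, N) = 2/5 - K/5 - (-2/3 + N)/(5*(-5 + K)) (n(K, N) = -((-2 + K) + (N - 1/9*6)/(K - 5))/5 = -((-2 + K) + (N - 2/3)/(-5 + K))/5 = -((-2 + K) + (-2/3 + N)/(-5 + K))/5 = -(-2 + K + (-2/3 + N)/(-5 + K))/5 = 2/5 - K/5 - (-2/3 + N)/(5*(-5 + K)))
q(J) = -53/60 (q(J) = ((-28 - 3*(-4) - 3*(-3)**2 + 21*(-3))/(15*(-5 - 3)))*(-1) = ((1/15)*(-28 + 12 - 3*9 - 63)/(-8))*(-1) = ((1/15)*(-1/8)*(-28 + 12 - 27 - 63))*(-1) = ((1/15)*(-1/8)*(-106))*(-1) = (53/60)*(-1) = -53/60)
x = 99 (x = 47 + 52 = 99)
q(m)*(-136) + x = -53/60*(-136) + 99 = 1802/15 + 99 = 3287/15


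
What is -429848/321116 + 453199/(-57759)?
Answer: -42589260179/4636834761 ≈ -9.1850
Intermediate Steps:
-429848/321116 + 453199/(-57759) = -429848*1/321116 + 453199*(-1/57759) = -107462/80279 - 453199/57759 = -42589260179/4636834761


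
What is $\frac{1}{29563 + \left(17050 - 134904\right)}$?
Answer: $- \frac{1}{88291} \approx -1.1326 \cdot 10^{-5}$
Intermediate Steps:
$\frac{1}{29563 + \left(17050 - 134904\right)} = \frac{1}{29563 - 117854} = \frac{1}{-88291} = - \frac{1}{88291}$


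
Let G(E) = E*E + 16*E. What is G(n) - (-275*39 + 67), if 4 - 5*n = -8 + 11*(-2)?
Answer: 270326/25 ≈ 10813.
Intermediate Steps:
n = 34/5 (n = 4/5 - (-8 + 11*(-2))/5 = 4/5 - (-8 - 22)/5 = 4/5 - 1/5*(-30) = 4/5 + 6 = 34/5 ≈ 6.8000)
G(E) = E**2 + 16*E
G(n) - (-275*39 + 67) = 34*(16 + 34/5)/5 - (-275*39 + 67) = (34/5)*(114/5) - (-10725 + 67) = 3876/25 - 1*(-10658) = 3876/25 + 10658 = 270326/25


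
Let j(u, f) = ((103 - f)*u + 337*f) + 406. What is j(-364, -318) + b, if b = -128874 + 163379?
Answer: -225499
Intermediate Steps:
b = 34505
j(u, f) = 406 + 337*f + u*(103 - f) (j(u, f) = (u*(103 - f) + 337*f) + 406 = (337*f + u*(103 - f)) + 406 = 406 + 337*f + u*(103 - f))
j(-364, -318) + b = (406 + 103*(-364) + 337*(-318) - 1*(-318)*(-364)) + 34505 = (406 - 37492 - 107166 - 115752) + 34505 = -260004 + 34505 = -225499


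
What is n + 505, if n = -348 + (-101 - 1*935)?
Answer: -879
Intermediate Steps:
n = -1384 (n = -348 + (-101 - 935) = -348 - 1036 = -1384)
n + 505 = -1384 + 505 = -879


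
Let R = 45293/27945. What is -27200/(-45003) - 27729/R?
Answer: -34871003416115/2038320879 ≈ -17108.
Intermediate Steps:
R = 45293/27945 (R = 45293*(1/27945) = 45293/27945 ≈ 1.6208)
-27200/(-45003) - 27729/R = -27200/(-45003) - 27729/45293/27945 = -27200*(-1/45003) - 27729*27945/45293 = 27200/45003 - 774886905/45293 = -34871003416115/2038320879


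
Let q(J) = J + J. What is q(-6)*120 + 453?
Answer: -987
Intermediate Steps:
q(J) = 2*J
q(-6)*120 + 453 = (2*(-6))*120 + 453 = -12*120 + 453 = -1440 + 453 = -987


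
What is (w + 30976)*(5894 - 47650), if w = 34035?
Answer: -2714599316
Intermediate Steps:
(w + 30976)*(5894 - 47650) = (34035 + 30976)*(5894 - 47650) = 65011*(-41756) = -2714599316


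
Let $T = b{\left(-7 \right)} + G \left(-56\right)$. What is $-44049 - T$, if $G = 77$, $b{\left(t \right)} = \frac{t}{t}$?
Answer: $-39738$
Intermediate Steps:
$b{\left(t \right)} = 1$
$T = -4311$ ($T = 1 + 77 \left(-56\right) = 1 - 4312 = -4311$)
$-44049 - T = -44049 - -4311 = -44049 + 4311 = -39738$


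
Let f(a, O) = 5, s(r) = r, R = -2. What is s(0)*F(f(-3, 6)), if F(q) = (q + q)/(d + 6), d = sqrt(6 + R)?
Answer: 0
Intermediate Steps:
d = 2 (d = sqrt(6 - 2) = sqrt(4) = 2)
F(q) = q/4 (F(q) = (q + q)/(2 + 6) = (2*q)/8 = (2*q)*(1/8) = q/4)
s(0)*F(f(-3, 6)) = 0*((1/4)*5) = 0*(5/4) = 0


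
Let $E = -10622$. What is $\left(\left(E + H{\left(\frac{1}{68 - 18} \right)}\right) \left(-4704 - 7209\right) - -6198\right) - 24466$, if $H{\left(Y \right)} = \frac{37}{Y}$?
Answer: $104482568$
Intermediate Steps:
$\left(\left(E + H{\left(\frac{1}{68 - 18} \right)}\right) \left(-4704 - 7209\right) - -6198\right) - 24466 = \left(\left(-10622 + \frac{37}{\frac{1}{68 - 18}}\right) \left(-4704 - 7209\right) - -6198\right) - 24466 = \left(\left(-10622 + \frac{37}{\frac{1}{50}}\right) \left(-11913\right) + 6198\right) - 24466 = \left(\left(-10622 + 37 \frac{1}{\frac{1}{50}}\right) \left(-11913\right) + 6198\right) - 24466 = \left(\left(-10622 + 37 \cdot 50\right) \left(-11913\right) + 6198\right) - 24466 = \left(\left(-10622 + 1850\right) \left(-11913\right) + 6198\right) - 24466 = \left(\left(-8772\right) \left(-11913\right) + 6198\right) - 24466 = \left(104500836 + 6198\right) - 24466 = 104507034 - 24466 = 104482568$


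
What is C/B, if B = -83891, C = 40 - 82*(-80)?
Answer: -6600/83891 ≈ -0.078673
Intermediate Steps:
C = 6600 (C = 40 + 6560 = 6600)
C/B = 6600/(-83891) = 6600*(-1/83891) = -6600/83891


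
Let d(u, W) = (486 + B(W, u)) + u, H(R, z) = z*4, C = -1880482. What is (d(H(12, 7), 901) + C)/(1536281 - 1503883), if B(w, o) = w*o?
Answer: -927370/16199 ≈ -57.249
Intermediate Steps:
H(R, z) = 4*z
B(w, o) = o*w
d(u, W) = 486 + u + W*u (d(u, W) = (486 + u*W) + u = (486 + W*u) + u = 486 + u + W*u)
(d(H(12, 7), 901) + C)/(1536281 - 1503883) = ((486 + 4*7 + 901*(4*7)) - 1880482)/(1536281 - 1503883) = ((486 + 28 + 901*28) - 1880482)/32398 = ((486 + 28 + 25228) - 1880482)*(1/32398) = (25742 - 1880482)*(1/32398) = -1854740*1/32398 = -927370/16199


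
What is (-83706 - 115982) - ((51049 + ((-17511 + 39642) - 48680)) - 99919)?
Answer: -124269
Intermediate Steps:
(-83706 - 115982) - ((51049 + ((-17511 + 39642) - 48680)) - 99919) = -199688 - ((51049 + (22131 - 48680)) - 99919) = -199688 - ((51049 - 26549) - 99919) = -199688 - (24500 - 99919) = -199688 - 1*(-75419) = -199688 + 75419 = -124269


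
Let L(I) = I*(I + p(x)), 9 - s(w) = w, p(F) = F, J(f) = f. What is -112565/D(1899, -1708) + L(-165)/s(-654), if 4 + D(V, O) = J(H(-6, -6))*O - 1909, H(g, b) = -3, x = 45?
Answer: -283405/54587 ≈ -5.1918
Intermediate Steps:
s(w) = 9 - w
L(I) = I*(45 + I) (L(I) = I*(I + 45) = I*(45 + I))
D(V, O) = -1913 - 3*O (D(V, O) = -4 + (-3*O - 1909) = -4 + (-1909 - 3*O) = -1913 - 3*O)
-112565/D(1899, -1708) + L(-165)/s(-654) = -112565/(-1913 - 3*(-1708)) + (-165*(45 - 165))/(9 - 1*(-654)) = -112565/(-1913 + 5124) + (-165*(-120))/(9 + 654) = -112565/3211 + 19800/663 = -112565*1/3211 + 19800*(1/663) = -112565/3211 + 6600/221 = -283405/54587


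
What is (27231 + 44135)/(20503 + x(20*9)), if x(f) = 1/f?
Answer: 12845880/3690541 ≈ 3.4808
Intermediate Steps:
(27231 + 44135)/(20503 + x(20*9)) = (27231 + 44135)/(20503 + 1/(20*9)) = 71366/(20503 + 1/180) = 71366/(3690541/180) = 71366*(180/3690541) = 12845880/3690541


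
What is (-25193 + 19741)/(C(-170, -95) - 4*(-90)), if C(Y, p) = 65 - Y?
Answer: -5452/595 ≈ -9.1630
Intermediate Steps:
(-25193 + 19741)/(C(-170, -95) - 4*(-90)) = (-25193 + 19741)/((65 - 1*(-170)) - 4*(-90)) = -5452/((65 + 170) + 360) = -5452/(235 + 360) = -5452/595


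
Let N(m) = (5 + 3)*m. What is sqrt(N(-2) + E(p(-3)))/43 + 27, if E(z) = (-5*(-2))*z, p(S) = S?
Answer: 27 + I*sqrt(46)/43 ≈ 27.0 + 0.15773*I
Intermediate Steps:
N(m) = 8*m
E(z) = 10*z
sqrt(N(-2) + E(p(-3)))/43 + 27 = sqrt(8*(-2) + 10*(-3))/43 + 27 = sqrt(-16 - 30)*(1/43) + 27 = sqrt(-46)*(1/43) + 27 = (I*sqrt(46))*(1/43) + 27 = I*sqrt(46)/43 + 27 = 27 + I*sqrt(46)/43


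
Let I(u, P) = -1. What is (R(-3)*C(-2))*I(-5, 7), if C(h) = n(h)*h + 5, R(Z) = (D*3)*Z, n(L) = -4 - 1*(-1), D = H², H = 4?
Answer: 1584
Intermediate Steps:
D = 16 (D = 4² = 16)
n(L) = -3 (n(L) = -4 + 1 = -3)
R(Z) = 48*Z (R(Z) = (16*3)*Z = 48*Z)
C(h) = 5 - 3*h (C(h) = -3*h + 5 = 5 - 3*h)
(R(-3)*C(-2))*I(-5, 7) = ((48*(-3))*(5 - 3*(-2)))*(-1) = -144*(5 + 6)*(-1) = -144*11*(-1) = -1584*(-1) = 1584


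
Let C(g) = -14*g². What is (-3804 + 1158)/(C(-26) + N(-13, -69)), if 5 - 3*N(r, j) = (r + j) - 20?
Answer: 7938/28285 ≈ 0.28064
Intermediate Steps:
N(r, j) = 25/3 - j/3 - r/3 (N(r, j) = 5/3 - ((r + j) - 20)/3 = 5/3 - ((j + r) - 20)/3 = 5/3 - (-20 + j + r)/3 = 5/3 + (20/3 - j/3 - r/3) = 25/3 - j/3 - r/3)
(-3804 + 1158)/(C(-26) + N(-13, -69)) = (-3804 + 1158)/(-14*(-26)² + (25/3 - ⅓*(-69) - ⅓*(-13))) = -2646/(-14*676 + (25/3 + 23 + 13/3)) = -2646/(-9464 + 107/3) = -2646/(-28285/3) = -2646*(-3/28285) = 7938/28285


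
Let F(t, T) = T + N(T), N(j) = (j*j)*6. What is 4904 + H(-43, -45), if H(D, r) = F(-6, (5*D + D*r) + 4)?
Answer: 17839684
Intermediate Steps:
N(j) = 6*j**2 (N(j) = j**2*6 = 6*j**2)
F(t, T) = T + 6*T**2
H(D, r) = (4 + 5*D + D*r)*(25 + 30*D + 6*D*r) (H(D, r) = ((5*D + D*r) + 4)*(1 + 6*((5*D + D*r) + 4)) = (4 + 5*D + D*r)*(1 + 6*(4 + 5*D + D*r)) = (4 + 5*D + D*r)*(1 + (24 + 30*D + 6*D*r)) = (4 + 5*D + D*r)*(25 + 30*D + 6*D*r))
4904 + H(-43, -45) = 4904 + (4 + 5*(-43) + 6*(4 + 5*(-43) - 43*(-45))**2 - 43*(-45)) = 4904 + (4 - 215 + 6*(4 - 215 + 1935)**2 + 1935) = 4904 + (4 - 215 + 6*1724**2 + 1935) = 4904 + (4 - 215 + 6*2972176 + 1935) = 4904 + (4 - 215 + 17833056 + 1935) = 4904 + 17834780 = 17839684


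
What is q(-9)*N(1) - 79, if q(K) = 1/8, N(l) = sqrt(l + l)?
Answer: -79 + sqrt(2)/8 ≈ -78.823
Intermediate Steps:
N(l) = sqrt(2)*sqrt(l) (N(l) = sqrt(2*l) = sqrt(2)*sqrt(l))
q(K) = 1/8
q(-9)*N(1) - 79 = (sqrt(2)*sqrt(1))/8 - 79 = (sqrt(2)*1)/8 - 79 = sqrt(2)/8 - 79 = -79 + sqrt(2)/8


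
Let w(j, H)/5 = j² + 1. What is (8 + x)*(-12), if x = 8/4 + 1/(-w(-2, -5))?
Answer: -2988/25 ≈ -119.52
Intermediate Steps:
w(j, H) = 5 + 5*j² (w(j, H) = 5*(j² + 1) = 5*(1 + j²) = 5 + 5*j²)
x = 49/25 (x = 8/4 + 1/(-(5 + 5*(-2)²)) = 8*(¼) + 1/(-(5 + 5*4)) = 2 + 1/(-(5 + 20)) = 2 + 1/(-1*25) = 2 + 1/(-25) = 2 + 1*(-1/25) = 2 - 1/25 = 49/25 ≈ 1.9600)
(8 + x)*(-12) = (8 + 49/25)*(-12) = (249/25)*(-12) = -2988/25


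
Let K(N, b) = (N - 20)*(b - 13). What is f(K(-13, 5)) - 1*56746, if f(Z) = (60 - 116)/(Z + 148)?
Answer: -5844852/103 ≈ -56746.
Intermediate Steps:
K(N, b) = (-20 + N)*(-13 + b)
f(Z) = -56/(148 + Z)
f(K(-13, 5)) - 1*56746 = -56/(148 + (260 - 20*5 - 13*(-13) - 13*5)) - 1*56746 = -56/(148 + (260 - 100 + 169 - 65)) - 56746 = -56/(148 + 264) - 56746 = -56/412 - 56746 = -56*1/412 - 56746 = -14/103 - 56746 = -5844852/103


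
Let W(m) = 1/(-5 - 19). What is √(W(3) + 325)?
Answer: √46794/12 ≈ 18.027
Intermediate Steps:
W(m) = -1/24 (W(m) = 1/(-24) = -1/24)
√(W(3) + 325) = √(-1/24 + 325) = √(7799/24) = √46794/12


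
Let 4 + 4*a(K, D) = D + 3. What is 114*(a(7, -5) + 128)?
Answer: 14421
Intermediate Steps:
a(K, D) = -¼ + D/4 (a(K, D) = -1 + (D + 3)/4 = -1 + (3 + D)/4 = -1 + (¾ + D/4) = -¼ + D/4)
114*(a(7, -5) + 128) = 114*((-¼ + (¼)*(-5)) + 128) = 114*((-¼ - 5/4) + 128) = 114*(-3/2 + 128) = 114*(253/2) = 14421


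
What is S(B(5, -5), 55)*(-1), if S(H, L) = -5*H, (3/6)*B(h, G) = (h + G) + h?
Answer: 50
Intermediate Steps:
B(h, G) = 2*G + 4*h (B(h, G) = 2*((h + G) + h) = 2*((G + h) + h) = 2*(G + 2*h) = 2*G + 4*h)
S(B(5, -5), 55)*(-1) = -5*(2*(-5) + 4*5)*(-1) = -5*(-10 + 20)*(-1) = -5*10*(-1) = -50*(-1) = 50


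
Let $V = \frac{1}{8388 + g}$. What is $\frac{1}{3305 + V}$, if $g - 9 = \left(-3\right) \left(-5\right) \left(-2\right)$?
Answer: $\frac{8367}{27652936} \approx 0.00030257$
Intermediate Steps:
$g = -21$ ($g = 9 + \left(-3\right) \left(-5\right) \left(-2\right) = 9 + 15 \left(-2\right) = 9 - 30 = -21$)
$V = \frac{1}{8367}$ ($V = \frac{1}{8388 - 21} = \frac{1}{8367} \approx 0.00011952$)
$\frac{1}{3305 + V} = \frac{1}{3305 + \frac{1}{8367}} = \frac{1}{\frac{27652936}{8367}} = \frac{8367}{27652936}$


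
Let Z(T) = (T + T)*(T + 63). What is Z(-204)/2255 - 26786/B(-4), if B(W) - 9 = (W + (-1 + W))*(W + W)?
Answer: -55742662/182655 ≈ -305.18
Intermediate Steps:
Z(T) = 2*T*(63 + T) (Z(T) = (2*T)*(63 + T) = 2*T*(63 + T))
B(W) = 9 + 2*W*(-1 + 2*W) (B(W) = 9 + (W + (-1 + W))*(W + W) = 9 + (-1 + 2*W)*(2*W) = 9 + 2*W*(-1 + 2*W))
Z(-204)/2255 - 26786/B(-4) = (2*(-204)*(63 - 204))/2255 - 26786/(9 - 2*(-4) + 4*(-4)²) = (2*(-204)*(-141))*(1/2255) - 26786/(9 + 8 + 4*16) = 57528*(1/2255) - 26786/(9 + 8 + 64) = 57528/2255 - 26786/81 = -55742662/182655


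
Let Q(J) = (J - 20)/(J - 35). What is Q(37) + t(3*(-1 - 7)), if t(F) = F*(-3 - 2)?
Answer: 257/2 ≈ 128.50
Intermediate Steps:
t(F) = -5*F (t(F) = F*(-5) = -5*F)
Q(J) = (-20 + J)/(-35 + J)
Q(37) + t(3*(-1 - 7)) = (-20 + 37)/(-35 + 37) - 15*(-1 - 7) = 17/2 - 15*(-8) = (½)*17 - 5*(-24) = 17/2 + 120 = 257/2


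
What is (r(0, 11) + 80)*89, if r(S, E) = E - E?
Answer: 7120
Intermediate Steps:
r(S, E) = 0
(r(0, 11) + 80)*89 = (0 + 80)*89 = 80*89 = 7120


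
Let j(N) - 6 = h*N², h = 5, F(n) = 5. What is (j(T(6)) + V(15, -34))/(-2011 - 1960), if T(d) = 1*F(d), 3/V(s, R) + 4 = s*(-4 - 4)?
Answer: -16241/492404 ≈ -0.032983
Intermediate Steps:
V(s, R) = 3/(-4 - 8*s) (V(s, R) = 3/(-4 + s*(-4 - 4)) = 3/(-4 + s*(-8)) = 3/(-4 - 8*s))
T(d) = 5 (T(d) = 1*5 = 5)
j(N) = 6 + 5*N²
(j(T(6)) + V(15, -34))/(-2011 - 1960) = ((6 + 5*5²) - 3/(4 + 8*15))/(-2011 - 1960) = ((6 + 5*25) - 3/(4 + 120))/(-3971) = ((6 + 125) - 3/124)*(-1/3971) = (131 - 3*1/124)*(-1/3971) = (131 - 3/124)*(-1/3971) = (16241/124)*(-1/3971) = -16241/492404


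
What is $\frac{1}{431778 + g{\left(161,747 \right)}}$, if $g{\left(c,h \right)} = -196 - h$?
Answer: $\frac{1}{430835} \approx 2.3211 \cdot 10^{-6}$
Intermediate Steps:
$\frac{1}{431778 + g{\left(161,747 \right)}} = \frac{1}{431778 - 943} = \frac{1}{430835}$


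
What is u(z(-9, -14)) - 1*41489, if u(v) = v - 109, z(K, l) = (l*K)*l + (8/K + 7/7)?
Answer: -390257/9 ≈ -43362.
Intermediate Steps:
z(K, l) = 1 + 8/K + K*l² (z(K, l) = (K*l)*l + (8/K + 7*(⅐)) = K*l² + (8/K + 1) = K*l² + (1 + 8/K) = 1 + 8/K + K*l²)
u(v) = -109 + v
u(z(-9, -14)) - 1*41489 = (-109 + (1 + 8/(-9) - 9*(-14)²)) - 1*41489 = (-109 + (1 + 8*(-⅑) - 9*196)) - 41489 = (-109 + (1 - 8/9 - 1764)) - 41489 = (-109 - 15875/9) - 41489 = -16856/9 - 41489 = -390257/9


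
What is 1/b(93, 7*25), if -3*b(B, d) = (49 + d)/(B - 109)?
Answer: 3/14 ≈ 0.21429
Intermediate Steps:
b(B, d) = -(49 + d)/(3*(-109 + B)) (b(B, d) = -(49 + d)/(3*(B - 109)) = -(49 + d)/(3*(-109 + B)))
1/b(93, 7*25) = 1/((-49 - 7*25)/(3*(-109 + 93))) = 1/((⅓)*(-49 - 1*175)/(-16)) = 1/((⅓)*(-1/16)*(-49 - 175)) = 1/((⅓)*(-1/16)*(-224)) = 1/(14/3) = 3/14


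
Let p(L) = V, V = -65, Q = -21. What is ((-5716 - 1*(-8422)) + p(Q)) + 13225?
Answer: 15866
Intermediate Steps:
p(L) = -65
((-5716 - 1*(-8422)) + p(Q)) + 13225 = ((-5716 - 1*(-8422)) - 65) + 13225 = ((-5716 + 8422) - 65) + 13225 = (2706 - 65) + 13225 = 2641 + 13225 = 15866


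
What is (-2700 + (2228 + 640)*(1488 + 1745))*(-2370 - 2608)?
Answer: -46143790032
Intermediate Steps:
(-2700 + (2228 + 640)*(1488 + 1745))*(-2370 - 2608) = (-2700 + 2868*3233)*(-4978) = (-2700 + 9272244)*(-4978) = 9269544*(-4978) = -46143790032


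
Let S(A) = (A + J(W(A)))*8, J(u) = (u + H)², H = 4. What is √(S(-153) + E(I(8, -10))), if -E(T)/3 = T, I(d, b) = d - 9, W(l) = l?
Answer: √176387 ≈ 419.98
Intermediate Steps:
I(d, b) = -9 + d
E(T) = -3*T
J(u) = (4 + u)² (J(u) = (u + 4)² = (4 + u)²)
S(A) = 8*A + 8*(4 + A)² (S(A) = (A + (4 + A)²)*8 = 8*A + 8*(4 + A)²)
√(S(-153) + E(I(8, -10))) = √((8*(-153) + 8*(4 - 153)²) - 3*(-9 + 8)) = √((-1224 + 8*(-149)²) - 3*(-1)) = √((-1224 + 8*22201) + 3) = √((-1224 + 177608) + 3) = √(176384 + 3) = √176387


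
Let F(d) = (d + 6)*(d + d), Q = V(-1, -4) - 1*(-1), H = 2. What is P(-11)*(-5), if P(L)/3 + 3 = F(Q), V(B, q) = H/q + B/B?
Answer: -585/2 ≈ -292.50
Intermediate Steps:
V(B, q) = 1 + 2/q (V(B, q) = 2/q + B/B = 2/q + 1 = 1 + 2/q)
Q = 3/2 (Q = (2 - 4)/(-4) - 1*(-1) = -¼*(-2) + 1 = ½ + 1 = 3/2 ≈ 1.5000)
F(d) = 2*d*(6 + d) (F(d) = (6 + d)*(2*d) = 2*d*(6 + d))
P(L) = 117/2 (P(L) = -9 + 3*(2*(3/2)*(6 + 3/2)) = -9 + 3*(2*(3/2)*(15/2)) = -9 + 3*(45/2) = -9 + 135/2 = 117/2)
P(-11)*(-5) = (117/2)*(-5) = -585/2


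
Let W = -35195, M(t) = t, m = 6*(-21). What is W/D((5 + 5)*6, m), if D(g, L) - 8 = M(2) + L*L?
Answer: -35195/15886 ≈ -2.2155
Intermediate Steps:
m = -126
D(g, L) = 10 + L² (D(g, L) = 8 + (2 + L*L) = 8 + (2 + L²) = 10 + L²)
W/D((5 + 5)*6, m) = -35195/(10 + (-126)²) = -35195/(10 + 15876) = -35195/15886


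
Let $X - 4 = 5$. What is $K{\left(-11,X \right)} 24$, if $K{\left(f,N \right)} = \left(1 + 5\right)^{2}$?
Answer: $864$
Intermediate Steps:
$X = 9$ ($X = 4 + 5 = 9$)
$K{\left(f,N \right)} = 36$ ($K{\left(f,N \right)} = 6^{2} = 36$)
$K{\left(-11,X \right)} 24 = 36 \cdot 24 = 864$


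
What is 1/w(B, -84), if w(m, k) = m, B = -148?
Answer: -1/148 ≈ -0.0067568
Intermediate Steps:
1/w(B, -84) = 1/(-148) = -1/148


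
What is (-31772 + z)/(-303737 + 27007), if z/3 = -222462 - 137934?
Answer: 111296/27673 ≈ 4.0218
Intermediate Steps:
z = -1081188 (z = 3*(-222462 - 137934) = 3*(-360396) = -1081188)
(-31772 + z)/(-303737 + 27007) = (-31772 - 1081188)/(-303737 + 27007) = -1112960/(-276730) = -1112960*(-1/276730) = 111296/27673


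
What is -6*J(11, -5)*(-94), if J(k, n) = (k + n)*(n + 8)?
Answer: 10152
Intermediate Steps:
J(k, n) = (8 + n)*(k + n) (J(k, n) = (k + n)*(8 + n) = (8 + n)*(k + n))
-6*J(11, -5)*(-94) = -6*((-5)**2 + 8*11 + 8*(-5) + 11*(-5))*(-94) = -6*(25 + 88 - 40 - 55)*(-94) = -6*18*(-94) = -108*(-94) = 10152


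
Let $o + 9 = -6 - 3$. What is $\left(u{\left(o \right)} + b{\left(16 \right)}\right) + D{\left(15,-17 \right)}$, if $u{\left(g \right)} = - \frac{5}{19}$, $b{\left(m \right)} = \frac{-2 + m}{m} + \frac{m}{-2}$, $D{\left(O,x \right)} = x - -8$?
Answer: $- \frac{2491}{152} \approx -16.388$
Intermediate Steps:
$o = -18$ ($o = -9 - 9 = -18$)
$D{\left(O,x \right)} = 8 + x$ ($D{\left(O,x \right)} = x + 8 = 8 + x$)
$b{\left(m \right)} = - \frac{m}{2} + \frac{-2 + m}{m}$ ($b{\left(m \right)} = \frac{-2 + m}{m} + m \left(- \frac{1}{2}\right) = \frac{-2 + m}{m} - \frac{m}{2} = - \frac{m}{2} + \frac{-2 + m}{m}$)
$u{\left(g \right)} = - \frac{5}{19}$ ($u{\left(g \right)} = \left(-5\right) \frac{1}{19} = - \frac{5}{19}$)
$\left(u{\left(o \right)} + b{\left(16 \right)}\right) + D{\left(15,-17 \right)} = \left(- \frac{5}{19} - \left(7 + \frac{1}{8}\right)\right) + \left(8 - 17\right) = \left(- \frac{5}{19} - \frac{57}{8}\right) - 9 = - \frac{1123}{152} - 9 = - \frac{2491}{152}$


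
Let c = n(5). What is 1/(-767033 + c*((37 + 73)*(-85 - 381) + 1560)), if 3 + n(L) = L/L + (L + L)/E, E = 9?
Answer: -9/6505697 ≈ -1.3834e-6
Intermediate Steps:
n(L) = -2 + 2*L/9 (n(L) = -3 + (L/L + (L + L)/9) = -3 + (1 + (2*L)*(⅑)) = -3 + (1 + 2*L/9) = -2 + 2*L/9)
c = -8/9 (c = -2 + (2/9)*5 = -2 + 10/9 = -8/9 ≈ -0.88889)
1/(-767033 + c*((37 + 73)*(-85 - 381) + 1560)) = 1/(-767033 - 8*((37 + 73)*(-85 - 381) + 1560)/9) = 1/(-767033 - 8*(110*(-466) + 1560)/9) = 1/(-767033 - 8*(-51260 + 1560)/9) = 1/(-767033 - 8/9*(-49700)) = 1/(-767033 + 397600/9) = 1/(-6505697/9) = -9/6505697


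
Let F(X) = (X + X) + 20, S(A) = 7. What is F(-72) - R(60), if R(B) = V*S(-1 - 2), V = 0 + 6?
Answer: -166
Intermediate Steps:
V = 6
R(B) = 42 (R(B) = 6*7 = 42)
F(X) = 20 + 2*X (F(X) = 2*X + 20 = 20 + 2*X)
F(-72) - R(60) = (20 + 2*(-72)) - 1*42 = (20 - 144) - 42 = -124 - 42 = -166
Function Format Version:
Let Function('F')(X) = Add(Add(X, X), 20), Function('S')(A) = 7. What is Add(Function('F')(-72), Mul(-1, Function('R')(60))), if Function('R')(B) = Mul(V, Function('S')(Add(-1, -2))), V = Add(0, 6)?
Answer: -166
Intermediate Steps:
V = 6
Function('R')(B) = 42 (Function('R')(B) = Mul(6, 7) = 42)
Function('F')(X) = Add(20, Mul(2, X)) (Function('F')(X) = Add(Mul(2, X), 20) = Add(20, Mul(2, X)))
Add(Function('F')(-72), Mul(-1, Function('R')(60))) = Add(Add(20, Mul(2, -72)), Mul(-1, 42)) = Add(Add(20, -144), -42) = Add(-124, -42) = -166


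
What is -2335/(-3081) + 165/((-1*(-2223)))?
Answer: 48710/58539 ≈ 0.83210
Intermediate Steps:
-2335/(-3081) + 165/((-1*(-2223))) = -2335*(-1/3081) + 165/2223 = 2335/3081 + 165*(1/2223) = 2335/3081 + 55/741 = 48710/58539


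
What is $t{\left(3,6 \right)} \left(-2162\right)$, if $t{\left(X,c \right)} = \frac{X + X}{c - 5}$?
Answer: $-12972$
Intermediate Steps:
$t{\left(X,c \right)} = \frac{2 X}{-5 + c}$
$t{\left(3,6 \right)} \left(-2162\right) = 2 \cdot 3 \frac{1}{-5 + 6} \left(-2162\right) = 2 \cdot 3 \cdot 1^{-1} \left(-2162\right) = 2 \cdot 3 \cdot 1 \left(-2162\right) = 6 \left(-2162\right) = -12972$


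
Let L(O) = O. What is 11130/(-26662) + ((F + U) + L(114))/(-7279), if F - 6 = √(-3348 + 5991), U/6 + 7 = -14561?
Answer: 1123128693/97036349 - √2643/7279 ≈ 11.567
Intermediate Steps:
U = -87408 (U = -42 + 6*(-14561) = -42 - 87366 = -87408)
F = 6 + √2643 (F = 6 + √(-3348 + 5991) = 6 + √2643 ≈ 57.410)
11130/(-26662) + ((F + U) + L(114))/(-7279) = 11130/(-26662) + (((6 + √2643) - 87408) + 114)/(-7279) = 11130*(-1/26662) + ((-87402 + √2643) + 114)*(-1/7279) = -5565/13331 + (-87288 + √2643)*(-1/7279) = -5565/13331 + (87288/7279 - √2643/7279) = 1123128693/97036349 - √2643/7279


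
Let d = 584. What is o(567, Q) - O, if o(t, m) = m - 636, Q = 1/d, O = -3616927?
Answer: 2111913945/584 ≈ 3.6163e+6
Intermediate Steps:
Q = 1/584 ≈ 0.0017123
o(t, m) = -636 + m
o(567, Q) - O = (-636 + 1/584) - 1*(-3616927) = -371423/584 + 3616927 = 2111913945/584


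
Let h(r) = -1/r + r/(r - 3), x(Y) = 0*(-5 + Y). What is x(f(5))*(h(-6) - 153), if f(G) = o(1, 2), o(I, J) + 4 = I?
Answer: 0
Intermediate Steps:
o(I, J) = -4 + I
f(G) = -3 (f(G) = -4 + 1 = -3)
x(Y) = 0
h(r) = -1/r + r/(-3 + r)
x(f(5))*(h(-6) - 153) = 0*((3 + (-6)² - 1*(-6))/((-6)*(-3 - 6)) - 153) = 0*(-⅙*(3 + 36 + 6)/(-9) - 153) = 0*(-⅙*(-⅑)*45 - 153) = 0*(⅚ - 153) = 0*(-913/6) = 0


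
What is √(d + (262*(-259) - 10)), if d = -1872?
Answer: 2*I*√17435 ≈ 264.08*I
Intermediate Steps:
√(d + (262*(-259) - 10)) = √(-1872 + (262*(-259) - 10)) = √(-1872 + (-67858 - 10)) = √(-1872 - 67868) = √(-69740) = 2*I*√17435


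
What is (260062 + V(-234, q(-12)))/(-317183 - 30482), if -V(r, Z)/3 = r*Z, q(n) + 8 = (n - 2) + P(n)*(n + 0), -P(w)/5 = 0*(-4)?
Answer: -244618/347665 ≈ -0.70360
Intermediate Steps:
P(w) = 0 (P(w) = -0*(-4) = -5*0 = 0)
q(n) = -10 + n (q(n) = -8 + ((n - 2) + 0*(n + 0)) = -8 + ((-2 + n) + 0*n) = -8 + ((-2 + n) + 0) = -8 + (-2 + n) = -10 + n)
V(r, Z) = -3*Z*r (V(r, Z) = -3*r*Z = -3*Z*r)
(260062 + V(-234, q(-12)))/(-317183 - 30482) = (260062 - 3*(-10 - 12)*(-234))/(-317183 - 30482) = (260062 - 3*(-22)*(-234))/(-347665) = (260062 - 15444)*(-1/347665) = 244618*(-1/347665) = -244618/347665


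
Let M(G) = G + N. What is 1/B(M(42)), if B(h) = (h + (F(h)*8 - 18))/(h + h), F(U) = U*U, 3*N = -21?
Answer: 70/9817 ≈ 0.0071305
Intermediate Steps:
N = -7 (N = (1/3)*(-21) = -7)
F(U) = U**2
M(G) = -7 + G (M(G) = G - 7 = -7 + G)
B(h) = (-18 + h + 8*h**2)/(2*h) (B(h) = (h + (h**2*8 - 18))/(h + h) = (h + (8*h**2 - 18))/((2*h)) = (h + (-18 + 8*h**2))*(1/(2*h)) = (-18 + h + 8*h**2)*(1/(2*h)) = (-18 + h + 8*h**2)/(2*h))
1/B(M(42)) = 1/(1/2 - 9/(-7 + 42) + 4*(-7 + 42)) = 1/(1/2 - 9/35 + 4*35) = 1/(1/2 - 9*1/35 + 140) = 1/(1/2 - 9/35 + 140) = 1/(9817/70) = 70/9817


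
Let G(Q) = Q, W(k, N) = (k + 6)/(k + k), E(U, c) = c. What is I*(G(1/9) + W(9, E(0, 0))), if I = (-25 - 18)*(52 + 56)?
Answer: -4386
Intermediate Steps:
W(k, N) = (6 + k)/(2*k) (W(k, N) = (6 + k)/((2*k)) = (6 + k)*(1/(2*k)) = (6 + k)/(2*k))
I = -4644 (I = -43*108 = -4644)
I*(G(1/9) + W(9, E(0, 0))) = -4644*(1/9 + (½)*(6 + 9)/9) = -4644*(⅑ + (½)*(⅑)*15) = -4644*(⅑ + ⅚) = -4644*17/18 = -4386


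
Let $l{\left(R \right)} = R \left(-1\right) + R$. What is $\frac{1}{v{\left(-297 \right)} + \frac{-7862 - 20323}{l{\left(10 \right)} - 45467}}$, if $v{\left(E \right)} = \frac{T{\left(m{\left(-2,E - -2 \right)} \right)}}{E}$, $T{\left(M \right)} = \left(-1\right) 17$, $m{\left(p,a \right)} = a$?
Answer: $\frac{13503699}{9143884} \approx 1.4768$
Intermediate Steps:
$T{\left(M \right)} = -17$
$l{\left(R \right)} = 0$ ($l{\left(R \right)} = - R + R = 0$)
$v{\left(E \right)} = - \frac{17}{E}$
$\frac{1}{v{\left(-297 \right)} + \frac{-7862 - 20323}{l{\left(10 \right)} - 45467}} = \frac{1}{- \frac{17}{-297} + \frac{-7862 - 20323}{0 - 45467}} = \frac{1}{\left(-17\right) \left(- \frac{1}{297}\right) - \frac{28185}{-45467}} = \frac{1}{\frac{17}{297} - - \frac{28185}{45467}} = \frac{1}{\frac{17}{297} + \frac{28185}{45467}} = \frac{1}{\frac{9143884}{13503699}} = \frac{13503699}{9143884}$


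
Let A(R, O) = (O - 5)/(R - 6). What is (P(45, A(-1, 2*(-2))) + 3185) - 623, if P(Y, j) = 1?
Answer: 2563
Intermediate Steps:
A(R, O) = (-5 + O)/(-6 + R)
(P(45, A(-1, 2*(-2))) + 3185) - 623 = (1 + 3185) - 623 = 3186 - 623 = 2563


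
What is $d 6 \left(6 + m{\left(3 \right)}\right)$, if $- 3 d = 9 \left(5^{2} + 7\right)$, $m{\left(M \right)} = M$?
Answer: $-5184$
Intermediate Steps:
$d = -96$ ($d = - \frac{9 \left(5^{2} + 7\right)}{3} = - \frac{9 \left(25 + 7\right)}{3} = - \frac{9 \cdot 32}{3} = \left(- \frac{1}{3}\right) 288 = -96$)
$d 6 \left(6 + m{\left(3 \right)}\right) = - 96 \cdot 6 \left(6 + 3\right) = - 96 \cdot 6 \cdot 9 = \left(-96\right) 54 = -5184$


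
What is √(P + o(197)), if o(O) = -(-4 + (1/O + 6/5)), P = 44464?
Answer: √43142796105/985 ≈ 210.87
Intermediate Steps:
o(O) = 14/5 - 1/O (o(O) = -(-4 + (1/O + 6*(⅕))) = -(-4 + (1/O + 6/5)) = -(-4 + (6/5 + 1/O)) = -(-14/5 + 1/O) = 14/5 - 1/O)
√(P + o(197)) = √(44464 + (14/5 - 1/197)) = √(44464 + 2753/985) = √(43799793/985) = √43142796105/985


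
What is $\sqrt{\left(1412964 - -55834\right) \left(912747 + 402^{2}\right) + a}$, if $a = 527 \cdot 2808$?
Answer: $\sqrt{1578006079914} \approx 1.2562 \cdot 10^{6}$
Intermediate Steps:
$a = 1479816$
$\sqrt{\left(1412964 - -55834\right) \left(912747 + 402^{2}\right) + a} = \sqrt{\left(1412964 - -55834\right) \left(912747 + 402^{2}\right) + 1479816} = \sqrt{\left(1412964 + \left(-664477 + 720311\right)\right) \left(912747 + 161604\right) + 1479816} = \sqrt{\left(1412964 + 55834\right) 1074351 + 1479816} = \sqrt{1468798 \cdot 1074351 + 1479816} = \sqrt{1578004600098 + 1479816} = \sqrt{1578006079914}$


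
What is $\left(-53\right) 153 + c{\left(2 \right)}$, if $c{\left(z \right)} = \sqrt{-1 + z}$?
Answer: $-8108$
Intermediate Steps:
$\left(-53\right) 153 + c{\left(2 \right)} = \left(-53\right) 153 + \sqrt{-1 + 2} = -8109 + \sqrt{1} = -8109 + 1 = -8108$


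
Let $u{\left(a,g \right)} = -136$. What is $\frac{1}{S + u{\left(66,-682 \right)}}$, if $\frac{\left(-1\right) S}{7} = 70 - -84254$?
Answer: $- \frac{1}{590404} \approx -1.6938 \cdot 10^{-6}$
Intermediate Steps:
$S = -590268$ ($S = - 7 \left(70 - -84254\right) = - 7 \left(70 + 84254\right) = \left(-7\right) 84324 = -590268$)
$\frac{1}{S + u{\left(66,-682 \right)}} = \frac{1}{-590268 - 136} = \frac{1}{-590404} = - \frac{1}{590404}$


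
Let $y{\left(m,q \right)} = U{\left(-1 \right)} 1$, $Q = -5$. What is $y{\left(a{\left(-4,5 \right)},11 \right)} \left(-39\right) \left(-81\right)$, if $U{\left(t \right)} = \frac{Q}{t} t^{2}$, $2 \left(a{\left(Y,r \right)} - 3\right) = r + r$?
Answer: $15795$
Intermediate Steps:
$a{\left(Y,r \right)} = 3 + r$ ($a{\left(Y,r \right)} = 3 + \frac{r + r}{2} = 3 + \frac{2 r}{2} = 3 + r$)
$U{\left(t \right)} = - 5 t$ ($U{\left(t \right)} = - \frac{5}{t} t^{2} = - 5 t$)
$y{\left(m,q \right)} = 5$ ($y{\left(m,q \right)} = \left(-5\right) \left(-1\right) 1 = 5 \cdot 1 = 5$)
$y{\left(a{\left(-4,5 \right)},11 \right)} \left(-39\right) \left(-81\right) = 5 \left(-39\right) \left(-81\right) = \left(-195\right) \left(-81\right) = 15795$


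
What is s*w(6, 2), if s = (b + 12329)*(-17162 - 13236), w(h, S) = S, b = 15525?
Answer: -1693411784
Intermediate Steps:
s = -846705892 (s = (15525 + 12329)*(-17162 - 13236) = 27854*(-30398) = -846705892)
s*w(6, 2) = -846705892*2 = -1693411784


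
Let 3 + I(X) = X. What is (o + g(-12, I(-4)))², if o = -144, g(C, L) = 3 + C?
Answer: 23409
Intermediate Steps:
I(X) = -3 + X
(o + g(-12, I(-4)))² = (-144 + (3 - 12))² = (-144 - 9)² = (-153)² = 23409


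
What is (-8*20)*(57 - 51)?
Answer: -960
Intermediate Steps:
(-8*20)*(57 - 51) = -160*6 = -960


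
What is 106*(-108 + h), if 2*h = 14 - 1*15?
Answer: -11501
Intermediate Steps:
h = -1/2 (h = (14 - 1*15)/2 = (14 - 15)/2 = (1/2)*(-1) = -1/2 ≈ -0.50000)
106*(-108 + h) = 106*(-108 - 1/2) = 106*(-217/2) = -11501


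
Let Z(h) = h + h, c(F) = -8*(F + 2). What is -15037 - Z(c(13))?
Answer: -14797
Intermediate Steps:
c(F) = -16 - 8*F (c(F) = -8*(2 + F) = -16 - 8*F)
Z(h) = 2*h
-15037 - Z(c(13)) = -15037 - 2*(-16 - 8*13) = -15037 - 2*(-16 - 104) = -15037 - 2*(-120) = -15037 - 1*(-240) = -15037 + 240 = -14797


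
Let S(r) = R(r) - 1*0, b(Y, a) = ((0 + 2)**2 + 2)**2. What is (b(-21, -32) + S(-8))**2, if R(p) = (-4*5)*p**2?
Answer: 1547536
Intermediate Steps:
R(p) = -20*p**2
b(Y, a) = 36 (b(Y, a) = (2**2 + 2)**2 = (4 + 2)**2 = 6**2 = 36)
S(r) = -20*r**2 (S(r) = -20*r**2 - 1*0 = -20*r**2 + 0 = -20*r**2)
(b(-21, -32) + S(-8))**2 = (36 - 20*(-8)**2)**2 = (36 - 20*64)**2 = (36 - 1280)**2 = (-1244)**2 = 1547536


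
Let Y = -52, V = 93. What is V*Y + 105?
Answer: -4731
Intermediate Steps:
V*Y + 105 = 93*(-52) + 105 = -4836 + 105 = -4731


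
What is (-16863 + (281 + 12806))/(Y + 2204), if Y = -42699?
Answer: 3776/40495 ≈ 0.093246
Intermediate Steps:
(-16863 + (281 + 12806))/(Y + 2204) = (-16863 + (281 + 12806))/(-42699 + 2204) = (-16863 + 13087)/(-40495) = -3776*(-1/40495) = 3776/40495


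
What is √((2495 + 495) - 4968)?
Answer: I*√1978 ≈ 44.475*I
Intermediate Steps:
√((2495 + 495) - 4968) = √(2990 - 4968) = √(-1978) = I*√1978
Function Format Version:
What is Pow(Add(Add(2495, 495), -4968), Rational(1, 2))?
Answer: Mul(I, Pow(1978, Rational(1, 2))) ≈ Mul(44.475, I)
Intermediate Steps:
Pow(Add(Add(2495, 495), -4968), Rational(1, 2)) = Pow(Add(2990, -4968), Rational(1, 2)) = Pow(-1978, Rational(1, 2)) = Mul(I, Pow(1978, Rational(1, 2)))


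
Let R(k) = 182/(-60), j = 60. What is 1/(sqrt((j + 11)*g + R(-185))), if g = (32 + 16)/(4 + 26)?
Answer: sqrt(99510)/3317 ≈ 0.095102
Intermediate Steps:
R(k) = -91/30 (R(k) = 182*(-1/60) = -91/30)
g = 8/5 (g = 48/30 = 48*(1/30) = 8/5 ≈ 1.6000)
1/(sqrt((j + 11)*g + R(-185))) = 1/(sqrt((60 + 11)*(8/5) - 91/30)) = 1/(sqrt(71*(8/5) - 91/30)) = 1/(sqrt(568/5 - 91/30)) = 1/(sqrt(3317/30)) = 1/(sqrt(99510)/30) = sqrt(99510)/3317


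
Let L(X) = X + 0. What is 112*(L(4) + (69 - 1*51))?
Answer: 2464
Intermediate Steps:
L(X) = X
112*(L(4) + (69 - 1*51)) = 112*(4 + (69 - 1*51)) = 112*(4 + (69 - 51)) = 112*(4 + 18) = 112*22 = 2464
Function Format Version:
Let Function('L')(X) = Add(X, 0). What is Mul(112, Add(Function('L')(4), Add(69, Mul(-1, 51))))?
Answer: 2464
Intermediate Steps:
Function('L')(X) = X
Mul(112, Add(Function('L')(4), Add(69, Mul(-1, 51)))) = Mul(112, Add(4, Add(69, Mul(-1, 51)))) = Mul(112, Add(4, Add(69, -51))) = Mul(112, Add(4, 18)) = Mul(112, 22) = 2464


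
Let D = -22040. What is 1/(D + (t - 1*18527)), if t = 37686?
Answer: -1/2881 ≈ -0.00034710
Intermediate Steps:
1/(D + (t - 1*18527)) = 1/(-22040 + (37686 - 1*18527)) = 1/(-22040 + (37686 - 18527)) = 1/(-22040 + 19159) = 1/(-2881) = -1/2881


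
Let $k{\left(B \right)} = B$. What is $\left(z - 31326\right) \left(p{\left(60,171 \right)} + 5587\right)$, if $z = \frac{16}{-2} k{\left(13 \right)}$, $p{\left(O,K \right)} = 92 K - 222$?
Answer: $-663078710$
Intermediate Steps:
$p{\left(O,K \right)} = -222 + 92 K$
$z = -104$ ($z = \frac{16}{-2} \cdot 13 = 16 \left(- \frac{1}{2}\right) 13 = \left(-8\right) 13 = -104$)
$\left(z - 31326\right) \left(p{\left(60,171 \right)} + 5587\right) = \left(-104 - 31326\right) \left(\left(-222 + 92 \cdot 171\right) + 5587\right) = - 31430 \left(\left(-222 + 15732\right) + 5587\right) = - 31430 \left(15510 + 5587\right) = \left(-31430\right) 21097 = -663078710$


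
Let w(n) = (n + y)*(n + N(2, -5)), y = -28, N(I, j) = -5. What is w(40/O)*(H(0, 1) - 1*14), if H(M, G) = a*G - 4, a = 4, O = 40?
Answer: -1512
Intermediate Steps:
w(n) = (-28 + n)*(-5 + n) (w(n) = (n - 28)*(n - 5) = (-28 + n)*(-5 + n))
H(M, G) = -4 + 4*G (H(M, G) = 4*G - 4 = -4 + 4*G)
w(40/O)*(H(0, 1) - 1*14) = (140 + (40/40)² - 1320/40)*((-4 + 4*1) - 1*14) = (140 + (40*(1/40))² - 1320/40)*((-4 + 4) - 14) = (140 + 1² - 33*1)*(0 - 14) = (140 + 1 - 33)*(-14) = 108*(-14) = -1512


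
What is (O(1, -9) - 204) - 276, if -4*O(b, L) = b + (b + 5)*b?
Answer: -1927/4 ≈ -481.75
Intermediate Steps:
O(b, L) = -b/4 - b*(5 + b)/4 (O(b, L) = -(b + (b + 5)*b)/4 = -(b + (5 + b)*b)/4 = -(b + b*(5 + b))/4 = -b/4 - b*(5 + b)/4)
(O(1, -9) - 204) - 276 = (-¼*1*(6 + 1) - 204) - 276 = (-¼*1*7 - 204) - 276 = (-7/4 - 204) - 276 = -823/4 - 276 = -1927/4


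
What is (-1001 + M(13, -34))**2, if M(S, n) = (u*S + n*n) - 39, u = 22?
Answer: 161604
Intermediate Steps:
M(S, n) = -39 + n**2 + 22*S (M(S, n) = (22*S + n*n) - 39 = (22*S + n**2) - 39 = (n**2 + 22*S) - 39 = -39 + n**2 + 22*S)
(-1001 + M(13, -34))**2 = (-1001 + (-39 + (-34)**2 + 22*13))**2 = (-1001 + (-39 + 1156 + 286))**2 = (-1001 + 1403)**2 = 402**2 = 161604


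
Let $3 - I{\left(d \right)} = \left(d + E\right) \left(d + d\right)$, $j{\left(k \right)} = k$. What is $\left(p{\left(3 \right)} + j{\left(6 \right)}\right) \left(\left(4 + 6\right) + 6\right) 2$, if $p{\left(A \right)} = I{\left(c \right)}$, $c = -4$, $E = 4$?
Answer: $288$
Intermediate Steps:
$I{\left(d \right)} = 3 - 2 d \left(4 + d\right)$ ($I{\left(d \right)} = 3 - \left(d + 4\right) \left(d + d\right) = 3 - \left(4 + d\right) 2 d = 3 - 2 d \left(4 + d\right)$)
$p{\left(A \right)} = 3$ ($p{\left(A \right)} = 3 - -32 - 2 \left(-4\right)^{2} = 3 + 32 - 32 = 3$)
$\left(p{\left(3 \right)} + j{\left(6 \right)}\right) \left(\left(4 + 6\right) + 6\right) 2 = \left(3 + 6\right) \left(\left(4 + 6\right) + 6\right) 2 = 9 \left(10 + 6\right) 2 = 9 \cdot 16 \cdot 2 = 9 \cdot 32 = 288$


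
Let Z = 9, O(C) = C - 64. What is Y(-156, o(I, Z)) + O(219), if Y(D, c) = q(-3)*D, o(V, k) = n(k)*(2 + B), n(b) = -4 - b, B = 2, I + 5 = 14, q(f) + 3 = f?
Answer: 1091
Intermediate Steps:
O(C) = -64 + C
q(f) = -3 + f
I = 9 (I = -5 + 14 = 9)
o(V, k) = -16 - 4*k (o(V, k) = (-4 - k)*(2 + 2) = (-4 - k)*4 = -16 - 4*k)
Y(D, c) = -6*D (Y(D, c) = (-3 - 3)*D = -6*D)
Y(-156, o(I, Z)) + O(219) = -6*(-156) + (-64 + 219) = 936 + 155 = 1091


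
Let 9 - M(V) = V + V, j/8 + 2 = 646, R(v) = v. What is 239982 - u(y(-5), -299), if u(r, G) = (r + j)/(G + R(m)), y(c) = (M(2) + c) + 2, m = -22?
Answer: 25679792/107 ≈ 2.4000e+5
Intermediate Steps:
j = 5152 (j = -16 + 8*646 = -16 + 5168 = 5152)
M(V) = 9 - 2*V (M(V) = 9 - (V + V) = 9 - 2*V)
y(c) = 7 + c (y(c) = ((9 - 2*2) + c) + 2 = ((9 - 4) + c) + 2 = (5 + c) + 2 = 7 + c)
u(r, G) = (5152 + r)/(-22 + G) (u(r, G) = (r + 5152)/(G - 22) = (5152 + r)/(-22 + G))
239982 - u(y(-5), -299) = 239982 - (5152 + (7 - 5))/(-22 - 299) = 239982 - (5152 + 2)/(-321) = 239982 - (-1)*5154/321 = 239982 - 1*(-1718/107) = 239982 + 1718/107 = 25679792/107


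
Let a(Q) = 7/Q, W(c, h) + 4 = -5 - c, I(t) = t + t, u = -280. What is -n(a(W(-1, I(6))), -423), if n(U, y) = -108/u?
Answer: -27/70 ≈ -0.38571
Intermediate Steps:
I(t) = 2*t
W(c, h) = -9 - c (W(c, h) = -4 + (-5 - c) = -9 - c)
n(U, y) = 27/70 (n(U, y) = -108/(-280) = -108*(-1/280) = 27/70)
-n(a(W(-1, I(6))), -423) = -1*27/70 = -27/70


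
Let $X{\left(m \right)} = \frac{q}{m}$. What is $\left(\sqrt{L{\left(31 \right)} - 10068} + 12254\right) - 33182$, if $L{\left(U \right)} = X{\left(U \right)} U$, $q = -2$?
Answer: $-20928 + i \sqrt{10070} \approx -20928.0 + 100.35 i$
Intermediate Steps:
$X{\left(m \right)} = - \frac{2}{m}$
$L{\left(U \right)} = -2$ ($L{\left(U \right)} = - \frac{2}{U} U = -2$)
$\left(\sqrt{L{\left(31 \right)} - 10068} + 12254\right) - 33182 = \left(\sqrt{-2 - 10068} + 12254\right) - 33182 = \left(\sqrt{-10070} + 12254\right) - 33182 = \left(i \sqrt{10070} + 12254\right) - 33182 = \left(12254 + i \sqrt{10070}\right) - 33182 = -20928 + i \sqrt{10070}$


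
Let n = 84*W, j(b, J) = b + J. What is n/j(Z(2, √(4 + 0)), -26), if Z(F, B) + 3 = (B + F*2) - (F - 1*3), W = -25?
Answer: 1050/11 ≈ 95.455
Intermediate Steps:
Z(F, B) = B + F (Z(F, B) = -3 + ((B + F*2) - (F - 1*3)) = -3 + ((B + 2*F) - (F - 3)) = -3 + ((B + 2*F) - (-3 + F)) = -3 + ((B + 2*F) + (3 - F)) = -3 + (3 + B + F) = B + F)
j(b, J) = J + b
n = -2100 (n = 84*(-25) = -2100)
n/j(Z(2, √(4 + 0)), -26) = -2100/(-26 + (√(4 + 0) + 2)) = -2100/(-26 + (√4 + 2)) = -2100/(-26 + (2 + 2)) = -2100/(-26 + 4) = -2100/(-22) = -2100*(-1/22) = 1050/11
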